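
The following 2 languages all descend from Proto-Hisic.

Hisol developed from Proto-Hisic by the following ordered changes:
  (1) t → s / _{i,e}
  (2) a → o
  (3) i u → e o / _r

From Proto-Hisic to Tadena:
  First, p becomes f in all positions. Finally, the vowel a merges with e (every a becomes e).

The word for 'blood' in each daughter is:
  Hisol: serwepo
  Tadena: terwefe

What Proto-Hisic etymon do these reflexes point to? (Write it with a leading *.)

*terwepa

Position 1: Hisol has s, Tadena has t. Tadena preserves t here (none of its changes turn any other segment into t), so the proto-segment is *t.
Position 6: Hisol has p, Tadena has f. Hisol preserves p here (none of its changes turn any other segment into p), so the proto-segment is *p.
Position 7: Hisol has o, Tadena has e. Taking the neighbouring segments as reconstructed: Hisol o could go back to *a or *o; Tadena e could go back to *a or *e — the one source consistent with every daughter is *a.
Verify the candidate proto-form against each daughter:
Hisol: *terwepa
  terwepa → serwepa   [palatalisation]
  serwepa → serwepo   [vowel merger]
  serwepo (rule 3 does not apply)
  giving Hisol serwepo.
Tadena: *terwepa > terwefa > terwefe  (by unconditioned shift, vowel merger)
*terwepa is the unique common source.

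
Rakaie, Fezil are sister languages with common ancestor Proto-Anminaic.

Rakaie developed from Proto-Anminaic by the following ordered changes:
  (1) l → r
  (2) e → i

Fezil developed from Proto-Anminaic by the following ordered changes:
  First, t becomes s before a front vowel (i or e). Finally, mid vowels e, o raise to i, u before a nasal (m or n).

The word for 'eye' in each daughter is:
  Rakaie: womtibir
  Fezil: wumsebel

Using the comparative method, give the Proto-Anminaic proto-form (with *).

Position 8: Rakaie has r, Fezil has l. Fezil preserves l here (none of its changes turn any other segment into l), so the proto-segment is *l.
Position 5: Rakaie has i, Fezil has e. Fezil preserves e here (none of its changes turn any other segment into e), so the proto-segment is *e.
Position 7: Rakaie has i, Fezil has e. Fezil preserves e here (none of its changes turn any other segment into e), so the proto-segment is *e.
Verify the candidate proto-form against each daughter:
Rakaie: *womtebel
  womtebel → womteber   [unconditioned shift]
  womteber → womtibir   [vowel merger]
  giving Rakaie womtibir.
Fezil: start from *womtebel.
  rule 1 (palatalisation): womtebel → womsebel
  rule 2 (pre-nasal raising): womsebel → wumsebel
  ⇒ Fezil wumsebel
No other proto-form is consistent with every reflex, so the reconstruction is *womtebel.

*womtebel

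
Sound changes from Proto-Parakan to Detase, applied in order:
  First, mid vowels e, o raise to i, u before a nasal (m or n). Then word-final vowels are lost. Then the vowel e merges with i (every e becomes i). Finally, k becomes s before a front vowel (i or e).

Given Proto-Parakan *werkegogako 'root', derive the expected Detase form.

wirsigogak

Detase: *werkegogako
  werkegogako (rule 1 does not apply)
  werkegogako → werkegogak   [apocope]
  werkegogak → wirkigogak   [vowel merger]
  wirkigogak → wirsigogak   [palatalisation]
  giving Detase wirsigogak.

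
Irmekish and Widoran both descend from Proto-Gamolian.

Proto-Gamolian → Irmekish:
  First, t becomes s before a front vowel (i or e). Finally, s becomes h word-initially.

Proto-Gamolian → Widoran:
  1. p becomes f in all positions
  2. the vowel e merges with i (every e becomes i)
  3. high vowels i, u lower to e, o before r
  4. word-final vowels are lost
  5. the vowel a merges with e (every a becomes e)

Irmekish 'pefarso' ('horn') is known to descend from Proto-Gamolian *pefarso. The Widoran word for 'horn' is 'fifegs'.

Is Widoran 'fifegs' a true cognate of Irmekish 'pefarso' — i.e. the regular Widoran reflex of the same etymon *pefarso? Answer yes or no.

no

Derive the expected Widoran reflex of *pefarso:
Widoran: *pefarso > fefarso > fifarso > fifars > fifers  (by unconditioned shift, vowel merger, apocope, vowel merger)
The regular Widoran reflex would be 'fifers', but the attested form is 'fifegs'. The correspondence is irregular, so they are not cognates (the Widoran form has a different source).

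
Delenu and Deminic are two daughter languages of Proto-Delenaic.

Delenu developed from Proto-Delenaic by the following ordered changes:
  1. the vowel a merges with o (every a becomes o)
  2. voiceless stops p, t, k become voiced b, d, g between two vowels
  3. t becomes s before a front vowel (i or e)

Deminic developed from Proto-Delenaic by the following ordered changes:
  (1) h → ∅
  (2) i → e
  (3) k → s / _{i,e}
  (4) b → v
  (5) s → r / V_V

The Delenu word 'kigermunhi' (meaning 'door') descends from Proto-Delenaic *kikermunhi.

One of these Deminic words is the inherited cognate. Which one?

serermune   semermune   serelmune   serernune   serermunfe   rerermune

Deminic: *kikermunhi
  kikermunhi → kikermuni   [h-loss]
  kikermuni → kekermune   [vowel merger]
  kekermune → sesermune   [palatalisation]
  sesermune (rule 4 does not apply)
  sesermune → serermune   [rhotacism]
  giving Deminic serermune.

serermune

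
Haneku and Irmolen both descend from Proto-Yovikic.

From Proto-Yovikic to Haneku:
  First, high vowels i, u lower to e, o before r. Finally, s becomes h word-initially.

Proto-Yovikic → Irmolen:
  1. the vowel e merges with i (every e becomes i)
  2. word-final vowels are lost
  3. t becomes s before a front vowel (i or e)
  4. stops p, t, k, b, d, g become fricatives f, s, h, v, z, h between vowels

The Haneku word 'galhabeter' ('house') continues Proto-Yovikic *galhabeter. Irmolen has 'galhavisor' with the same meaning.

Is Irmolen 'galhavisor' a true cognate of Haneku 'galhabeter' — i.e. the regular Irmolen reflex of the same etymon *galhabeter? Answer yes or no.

no

Derive the expected Irmolen reflex of *galhabeter:
Irmolen: start from *galhabeter.
  rule 1 (vowel merger): galhabeter → galhabitir
  rule 2: no change — galhabitir
  rule 3 (palatalisation): galhabitir → galhabisir
  rule 4 (intervocalic lenition): galhabisir → galhavisir
  ⇒ Irmolen galhavisir
The regular Irmolen reflex would be 'galhavisir', but the attested form is 'galhavisor'. The correspondence is irregular, so they are not cognates (the Irmolen form has a different source).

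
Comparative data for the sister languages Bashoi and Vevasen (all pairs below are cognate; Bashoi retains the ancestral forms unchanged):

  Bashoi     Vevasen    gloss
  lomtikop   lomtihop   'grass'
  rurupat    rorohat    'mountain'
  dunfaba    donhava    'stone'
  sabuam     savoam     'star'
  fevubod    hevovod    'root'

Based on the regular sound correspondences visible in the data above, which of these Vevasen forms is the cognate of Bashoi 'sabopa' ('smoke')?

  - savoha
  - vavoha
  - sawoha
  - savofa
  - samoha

savoha

fevubod ~ hevovod — Bashoi b corresponds to Vevasen v between vowels (before a back vowel).
rurupat ~ rorohat — Bashoi p corresponds to Vevasen h between vowels (before a back vowel).
Applying these to Bashoi 'sabopa':
  sabopa → savopa   (b→v between vowels (before a back vowel))
  savopa → savoha   (p→h between vowels (before a back vowel))
So the Vevasen cognate is 'savoha'.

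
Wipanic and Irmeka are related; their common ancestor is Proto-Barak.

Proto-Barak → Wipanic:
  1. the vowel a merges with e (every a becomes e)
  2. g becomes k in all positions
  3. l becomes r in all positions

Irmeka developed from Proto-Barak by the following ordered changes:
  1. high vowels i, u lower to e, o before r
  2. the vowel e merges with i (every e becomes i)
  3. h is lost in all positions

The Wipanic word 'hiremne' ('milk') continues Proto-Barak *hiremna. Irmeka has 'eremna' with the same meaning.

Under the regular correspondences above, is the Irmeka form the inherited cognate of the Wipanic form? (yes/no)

Derive the expected Irmeka reflex of *hiremna:
Irmeka: start from *hiremna.
  rule 1 (pre-rhotic lowering): hiremna → heremna
  rule 2 (vowel merger): heremna → hirimna
  rule 3 (h-loss): hirimna → irimna
  ⇒ Irmeka irimna
The regular Irmeka reflex would be 'irimna', but the attested form is 'eremna'. The correspondence is irregular, so they are not cognates (the Irmeka form has a different source).

no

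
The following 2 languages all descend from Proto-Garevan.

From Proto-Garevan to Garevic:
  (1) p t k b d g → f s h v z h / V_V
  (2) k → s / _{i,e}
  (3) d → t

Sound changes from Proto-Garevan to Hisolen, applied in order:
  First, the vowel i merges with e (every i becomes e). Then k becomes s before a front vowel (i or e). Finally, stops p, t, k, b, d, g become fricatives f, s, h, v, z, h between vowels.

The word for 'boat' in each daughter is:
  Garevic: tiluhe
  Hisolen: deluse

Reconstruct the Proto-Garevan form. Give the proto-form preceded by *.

Position 1: Garevic has t, Hisolen has d. Hisolen preserves d here (none of its changes turn any other segment into d), so the proto-segment is *d.
Position 5: Garevic has h, Hisolen has s. Taking the neighbouring segments as reconstructed: Garevic h could go back to *k or *g or *h; Hisolen s could go back to *t or *k or *s — the one source consistent with every daughter is *k.
Position 2: Garevic has i, Hisolen has e. Garevic preserves i here (none of its changes turn any other segment into i), so the proto-segment is *i.
This points to *diluke. Verify forward in each daughter:
Garevic: *diluke > diluhe > tiluhe  (by intervocalic lenition, unconditioned shift)
Hisolen: start from *diluke.
  rule 1 (vowel merger): diluke → deluke
  rule 2 (palatalisation): deluke → deluse
  rule 3: no change — deluse
  ⇒ Hisolen deluse
Only *diluke yields all of Garevic tiluhe, Hisolen deluse.

*diluke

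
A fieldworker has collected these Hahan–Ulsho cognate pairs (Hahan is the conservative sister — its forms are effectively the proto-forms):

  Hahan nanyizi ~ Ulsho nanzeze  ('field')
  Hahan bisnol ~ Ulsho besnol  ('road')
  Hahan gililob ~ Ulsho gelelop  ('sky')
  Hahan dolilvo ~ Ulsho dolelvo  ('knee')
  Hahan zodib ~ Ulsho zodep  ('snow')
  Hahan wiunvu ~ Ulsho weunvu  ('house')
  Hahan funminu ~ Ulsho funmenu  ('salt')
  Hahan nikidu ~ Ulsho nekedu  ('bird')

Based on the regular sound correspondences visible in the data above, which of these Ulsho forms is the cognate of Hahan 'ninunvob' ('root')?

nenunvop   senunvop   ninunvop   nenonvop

funminu ~ funmenu — Hahan i corresponds to Ulsho e after a consonant, before a nasal.
gililob ~ gelelop, zodib ~ zodep — Hahan b corresponds to Ulsho p word-finally.
Applying these to Hahan 'ninunvob':
  ninunvob → nenunvob   (i→e after a consonant, before a nasal)
  nenunvob → nenunvop   (b→p word-finally)
So the Ulsho cognate is 'nenunvop'.

nenunvop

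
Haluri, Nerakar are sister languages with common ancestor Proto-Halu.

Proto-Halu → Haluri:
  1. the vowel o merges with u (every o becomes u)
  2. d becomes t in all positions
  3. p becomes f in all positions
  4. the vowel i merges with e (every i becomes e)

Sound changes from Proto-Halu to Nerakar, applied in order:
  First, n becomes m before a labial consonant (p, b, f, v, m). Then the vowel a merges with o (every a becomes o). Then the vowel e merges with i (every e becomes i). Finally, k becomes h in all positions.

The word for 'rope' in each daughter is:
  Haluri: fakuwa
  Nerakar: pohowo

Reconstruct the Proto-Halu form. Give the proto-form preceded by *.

*pakowa

Position 2: Haluri has a, Nerakar has o. Haluri preserves a here (none of its changes turn any other segment into a), so the proto-segment is *a.
Position 6: Haluri has a, Nerakar has o. Haluri preserves a here (none of its changes turn any other segment into a), so the proto-segment is *a.
Verify the candidate proto-form against each daughter:
Haluri: start from *pakowa.
  rule 1 (vowel merger): pakowa → pakuwa
  rule 2: no change — pakuwa
  rule 3 (unconditioned shift): pakuwa → fakuwa
  rule 4: no change — fakuwa
  ⇒ Haluri fakuwa
Nerakar: *pakowa
  pakowa (rule 1 does not apply)
  pakowa → pokowo   [vowel merger]
  pokowo (rule 3 does not apply)
  pokowo → pohowo   [unconditioned shift]
  giving Nerakar pohowo.
Only *pakowa yields all of Haluri fakuwa, Nerakar pohowo.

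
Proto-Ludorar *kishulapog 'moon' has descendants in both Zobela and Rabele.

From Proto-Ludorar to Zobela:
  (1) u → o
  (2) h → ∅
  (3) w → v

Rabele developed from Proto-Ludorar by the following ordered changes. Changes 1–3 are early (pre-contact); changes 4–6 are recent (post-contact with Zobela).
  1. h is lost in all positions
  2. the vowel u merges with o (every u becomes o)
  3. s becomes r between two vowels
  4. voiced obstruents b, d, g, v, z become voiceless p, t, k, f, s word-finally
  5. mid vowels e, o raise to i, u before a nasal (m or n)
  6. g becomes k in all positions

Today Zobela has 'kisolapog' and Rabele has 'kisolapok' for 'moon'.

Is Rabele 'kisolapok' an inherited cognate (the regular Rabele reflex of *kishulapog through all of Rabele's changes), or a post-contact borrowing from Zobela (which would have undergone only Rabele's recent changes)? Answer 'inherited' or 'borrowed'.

If inherited, *kishulapog would pass through all of Rabele's changes:
Rabele: *kishulapog
  kishulapog → kisulapog   [h-loss]
  kisulapog → kisolapog   [vowel merger]
  kisolapog → kirolapog   [rhotacism]
  kirolapog → kirolapok   [final devoicing]
  kirolapok (rule 5 does not apply)
  kirolapok (rule 6 does not apply)
  giving Rabele kirolapok.
If borrowed from Zobela 'kisolapog' after the early changes, it would undergo only the recent ones:
  rule 4 (final devoicing): kisolapog → kisolapok
  rule 5 (pre-nasal raising): no change (kisolapok)
  rule 6 (unconditioned shift): no change (kisolapok)
  ⇒ as a loan: kisolapok
Rabele 'kisolapok' matches the loan outcome 'kisolapok', not the inherited 'kirolapok' — it skipped the early Rabele changes, so it was borrowed from Zobela.

borrowed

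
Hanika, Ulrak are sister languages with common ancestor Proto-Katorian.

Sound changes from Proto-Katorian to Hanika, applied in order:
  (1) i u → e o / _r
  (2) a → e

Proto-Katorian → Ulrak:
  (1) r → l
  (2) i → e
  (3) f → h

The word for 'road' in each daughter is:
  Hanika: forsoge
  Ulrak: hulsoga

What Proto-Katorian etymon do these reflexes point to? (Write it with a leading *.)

Position 2: Hanika has o, Ulrak has u. Ulrak preserves u here (none of its changes turn any other segment into u), so the proto-segment is *u.
Position 1: Hanika has f, Ulrak has h. Hanika preserves f here (none of its changes turn any other segment into f), so the proto-segment is *f.
Position 3: Hanika has r, Ulrak has l. Hanika preserves r here (none of its changes turn any other segment into r), so the proto-segment is *r.
This points to *fursoga. Verify forward in each daughter:
Hanika: *fursoga > forsoga > forsoge  (by pre-rhotic lowering, vowel merger)
Ulrak: start from *fursoga.
  rule 1 (unconditioned shift): fursoga → fulsoga
  rule 2: no change — fulsoga
  rule 3 (unconditioned shift): fulsoga → hulsoga
  ⇒ Ulrak hulsoga
Only *fursoga yields all of Hanika forsoge, Ulrak hulsoga.

*fursoga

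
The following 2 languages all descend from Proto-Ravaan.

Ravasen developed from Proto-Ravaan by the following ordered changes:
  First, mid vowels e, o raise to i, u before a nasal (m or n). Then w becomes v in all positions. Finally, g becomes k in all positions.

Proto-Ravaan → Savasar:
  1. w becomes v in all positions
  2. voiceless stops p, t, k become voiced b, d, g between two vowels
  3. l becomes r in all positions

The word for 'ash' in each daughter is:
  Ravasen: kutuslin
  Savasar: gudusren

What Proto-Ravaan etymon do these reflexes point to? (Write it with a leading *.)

Position 7: Ravasen has i, Savasar has e. Savasar preserves e here (none of its changes turn any other segment into e), so the proto-segment is *e.
Position 6: Ravasen has l, Savasar has r. Ravasen preserves l here (none of its changes turn any other segment into l), so the proto-segment is *l.
Position 3: Ravasen has t, Savasar has d. Ravasen preserves t here (none of its changes turn any other segment into t), so the proto-segment is *t.
This points to *gutuslen. Verify forward in each daughter:
Ravasen: *gutuslen
  gutuslen → gutuslin   [pre-nasal raising]
  gutuslin (rule 2 does not apply)
  gutuslin → kutuslin   [unconditioned shift]
  giving Ravasen kutuslin.
Savasar: start from *gutuslen.
  rule 1: no change — gutuslen
  rule 2 (intervocalic voicing): gutuslen → guduslen
  rule 3 (unconditioned shift): guduslen → gudusren
  ⇒ Savasar gudusren
No other proto-form is consistent with every reflex, so the reconstruction is *gutuslen.

*gutuslen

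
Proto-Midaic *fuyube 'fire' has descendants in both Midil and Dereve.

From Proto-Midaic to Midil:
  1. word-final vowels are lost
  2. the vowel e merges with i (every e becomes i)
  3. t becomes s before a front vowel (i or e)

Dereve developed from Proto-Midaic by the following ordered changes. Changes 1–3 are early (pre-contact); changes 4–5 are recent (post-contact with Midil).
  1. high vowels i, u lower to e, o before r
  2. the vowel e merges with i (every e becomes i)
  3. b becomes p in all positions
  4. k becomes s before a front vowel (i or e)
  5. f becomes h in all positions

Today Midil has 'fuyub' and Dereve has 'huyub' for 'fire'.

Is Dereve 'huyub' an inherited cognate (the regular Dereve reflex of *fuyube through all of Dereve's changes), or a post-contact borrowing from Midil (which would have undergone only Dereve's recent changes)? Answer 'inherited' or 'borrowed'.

If inherited, *fuyube would pass through all of Dereve's changes:
Dereve: start from *fuyube.
  rule 1: no change — fuyube
  rule 2 (vowel merger): fuyube → fuyubi
  rule 3 (unconditioned shift): fuyubi → fuyupi
  rule 4: no change — fuyupi
  rule 5 (unconditioned shift): fuyupi → huyupi
  ⇒ Dereve huyupi
If borrowed from Midil 'fuyub' after the early changes, it would undergo only the recent ones:
  rule 4 (palatalisation): no change (fuyub)
  rule 5 (unconditioned shift): fuyub → huyub
  ⇒ as a loan: huyub
Dereve 'huyub' matches the loan outcome 'huyub', not the inherited 'huyupi' — it skipped the early Dereve changes, so it was borrowed from Midil.

borrowed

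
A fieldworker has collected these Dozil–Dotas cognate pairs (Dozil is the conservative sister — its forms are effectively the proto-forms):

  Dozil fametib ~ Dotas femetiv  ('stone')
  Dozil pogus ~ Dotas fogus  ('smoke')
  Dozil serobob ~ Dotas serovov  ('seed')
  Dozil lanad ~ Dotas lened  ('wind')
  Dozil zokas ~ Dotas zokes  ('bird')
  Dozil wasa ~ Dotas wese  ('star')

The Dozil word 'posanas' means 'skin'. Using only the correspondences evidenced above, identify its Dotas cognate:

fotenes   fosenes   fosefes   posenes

fosenes

pogus ~ fogus — Dozil p corresponds to Dotas f word-initially before a back vowel.
lanad ~ lened — Dozil a corresponds to Dotas e after a consonant, before a nasal.
lanad ~ lened, zokas ~ zokes — Dozil a corresponds to Dotas e after a consonant, before a consonant other than r, m, n, p, b, f, v.
Applying these to Dozil 'posanas':
  posanas → fosanas   (p→f word-initially before a back vowel)
  fosanas → fosenas   (a→e after a consonant, before a nasal)
  fosenas → fosenes   (a→e after a consonant, before a consonant other than r, m, n, p, b, f, v)
So the Dotas cognate is 'fosenes'.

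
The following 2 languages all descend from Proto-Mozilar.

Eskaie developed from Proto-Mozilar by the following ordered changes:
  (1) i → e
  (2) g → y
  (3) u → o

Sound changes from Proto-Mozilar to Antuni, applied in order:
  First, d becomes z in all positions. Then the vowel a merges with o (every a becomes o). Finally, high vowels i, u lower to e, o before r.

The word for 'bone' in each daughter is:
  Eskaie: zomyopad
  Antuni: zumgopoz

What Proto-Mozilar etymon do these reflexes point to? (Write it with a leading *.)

*zumgopad

Position 2: Eskaie has o, Antuni has u. Antuni preserves u here (none of its changes turn any other segment into u), so the proto-segment is *u.
Position 7: Eskaie has a, Antuni has o. Eskaie preserves a here (none of its changes turn any other segment into a), so the proto-segment is *a.
Verify the candidate proto-form against each daughter:
Eskaie: *zumgopad > zumyopad > zomyopad  (by unconditioned shift, vowel merger)
Antuni: *zumgopad
  zumgopad → zumgopaz   [unconditioned shift]
  zumgopaz → zumgopoz   [vowel merger]
  zumgopoz (rule 3 does not apply)
  giving Antuni zumgopoz.
Only *zumgopad yields all of Eskaie zomyopad, Antuni zumgopoz.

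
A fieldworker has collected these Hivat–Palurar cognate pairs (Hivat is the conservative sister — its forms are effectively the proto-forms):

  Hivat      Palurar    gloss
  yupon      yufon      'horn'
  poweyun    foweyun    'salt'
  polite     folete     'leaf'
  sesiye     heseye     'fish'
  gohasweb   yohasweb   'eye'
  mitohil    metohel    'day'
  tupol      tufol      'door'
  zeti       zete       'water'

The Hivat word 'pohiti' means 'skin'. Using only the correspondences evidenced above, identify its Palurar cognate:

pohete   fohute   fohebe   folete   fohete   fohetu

fohete

poweyun ~ foweyun, polite ~ folete — Hivat p corresponds to Palurar f word-initially before a back vowel.
polite ~ folete, sesiye ~ heseye — Hivat i corresponds to Palurar e after a consonant, before a consonant other than r, m, n, p, b, f, v.
zeti ~ zete — Hivat i corresponds to Palurar e word-finally.
Applying these to Hivat 'pohiti':
  pohiti → fohiti   (p→f word-initially before a back vowel)
  fohiti → foheti   (i→e after a consonant, before a consonant other than r, m, n, p, b, f, v)
  foheti → fohete   (i→e word-finally)
So the Palurar cognate is 'fohete'.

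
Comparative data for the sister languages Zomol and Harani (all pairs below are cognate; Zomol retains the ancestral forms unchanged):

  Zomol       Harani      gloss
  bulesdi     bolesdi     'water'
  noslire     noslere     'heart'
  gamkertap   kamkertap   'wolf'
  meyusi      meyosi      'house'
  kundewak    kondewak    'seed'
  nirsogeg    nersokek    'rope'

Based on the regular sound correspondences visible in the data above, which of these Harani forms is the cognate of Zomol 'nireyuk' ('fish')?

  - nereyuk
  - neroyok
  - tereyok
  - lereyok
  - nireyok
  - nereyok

noslire ~ noslere, nirsogeg ~ nersokek — Zomol i corresponds to Harani e after a consonant, before r.
bulesdi ~ bolesdi, meyusi ~ meyosi — Zomol u corresponds to Harani o after a consonant, before a consonant other than r, m, n, p, b, f, v.
Applying these to Zomol 'nireyuk':
  nireyuk → nereyuk   (i→e after a consonant, before r)
  nereyuk → nereyok   (u→o after a consonant, before a consonant other than r, m, n, p, b, f, v)
So the Harani cognate is 'nereyok'.

nereyok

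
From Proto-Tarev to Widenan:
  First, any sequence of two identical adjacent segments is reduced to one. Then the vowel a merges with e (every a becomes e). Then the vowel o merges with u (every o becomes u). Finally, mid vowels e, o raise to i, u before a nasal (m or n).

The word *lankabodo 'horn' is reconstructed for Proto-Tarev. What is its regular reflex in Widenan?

Widenan: *lankabodo > lenkebodo > lenkebudu > linkebudu  (by vowel merger, vowel merger, pre-nasal raising)

linkebudu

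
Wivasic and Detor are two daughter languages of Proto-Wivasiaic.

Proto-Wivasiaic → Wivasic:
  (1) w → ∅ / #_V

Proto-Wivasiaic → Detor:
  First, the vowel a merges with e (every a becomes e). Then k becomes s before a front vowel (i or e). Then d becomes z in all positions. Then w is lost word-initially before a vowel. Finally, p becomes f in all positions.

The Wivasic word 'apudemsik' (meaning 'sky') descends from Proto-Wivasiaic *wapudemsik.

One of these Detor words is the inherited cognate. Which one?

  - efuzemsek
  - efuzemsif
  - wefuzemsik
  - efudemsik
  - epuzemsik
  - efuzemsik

Detor: *wapudemsik > wepudemsik > wepuzemsik > epuzemsik > efuzemsik  (by vowel merger, unconditioned shift, glide loss, unconditioned shift)
The other candidates each miss or misapply at least one Detor change.

efuzemsik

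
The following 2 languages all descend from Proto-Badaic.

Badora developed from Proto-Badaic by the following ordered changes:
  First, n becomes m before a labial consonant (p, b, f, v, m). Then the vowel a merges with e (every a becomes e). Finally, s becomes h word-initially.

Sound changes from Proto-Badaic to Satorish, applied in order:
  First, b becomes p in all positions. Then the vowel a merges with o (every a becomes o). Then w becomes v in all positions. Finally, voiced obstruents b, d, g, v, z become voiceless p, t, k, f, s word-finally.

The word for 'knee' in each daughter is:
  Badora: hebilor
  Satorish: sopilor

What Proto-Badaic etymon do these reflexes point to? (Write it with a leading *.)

*sabilor

Position 3: Badora has b, Satorish has p. Badora preserves b here (none of its changes turn any other segment into b), so the proto-segment is *b.
Position 1: Badora has h, Satorish has s. Taking the neighbouring segments as reconstructed: Badora h could go back to *s or *h; Satorish s can only go back to *s — the one source consistent with every daughter is *s.
Verify the candidate proto-form against each daughter:
Badora: *sabilor > sebilor > hebilor  (by vowel merger, debuccalisation)
Satorish: *sabilor > sapilor > sopilor  (by unconditioned shift, vowel merger)
Only *sabilor yields all of Badora hebilor, Satorish sopilor.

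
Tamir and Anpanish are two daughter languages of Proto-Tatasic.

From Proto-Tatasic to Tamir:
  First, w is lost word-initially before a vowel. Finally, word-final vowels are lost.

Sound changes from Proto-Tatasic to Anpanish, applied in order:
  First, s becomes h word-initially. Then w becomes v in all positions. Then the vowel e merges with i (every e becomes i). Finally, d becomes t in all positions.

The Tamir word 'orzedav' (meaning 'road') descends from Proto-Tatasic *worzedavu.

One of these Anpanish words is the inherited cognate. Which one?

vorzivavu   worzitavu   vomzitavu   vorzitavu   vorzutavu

vorzitavu

Anpanish: start from *worzedavu.
  rule 1: no change — worzedavu
  rule 2 (unconditioned shift): worzedavu → vorzedavu
  rule 3 (vowel merger): vorzedavu → vorzidavu
  rule 4 (unconditioned shift): vorzidavu → vorzitavu
  ⇒ Anpanish vorzitavu
Only 'vorzitavu' matches the regular Anpanish development of *worzedavu.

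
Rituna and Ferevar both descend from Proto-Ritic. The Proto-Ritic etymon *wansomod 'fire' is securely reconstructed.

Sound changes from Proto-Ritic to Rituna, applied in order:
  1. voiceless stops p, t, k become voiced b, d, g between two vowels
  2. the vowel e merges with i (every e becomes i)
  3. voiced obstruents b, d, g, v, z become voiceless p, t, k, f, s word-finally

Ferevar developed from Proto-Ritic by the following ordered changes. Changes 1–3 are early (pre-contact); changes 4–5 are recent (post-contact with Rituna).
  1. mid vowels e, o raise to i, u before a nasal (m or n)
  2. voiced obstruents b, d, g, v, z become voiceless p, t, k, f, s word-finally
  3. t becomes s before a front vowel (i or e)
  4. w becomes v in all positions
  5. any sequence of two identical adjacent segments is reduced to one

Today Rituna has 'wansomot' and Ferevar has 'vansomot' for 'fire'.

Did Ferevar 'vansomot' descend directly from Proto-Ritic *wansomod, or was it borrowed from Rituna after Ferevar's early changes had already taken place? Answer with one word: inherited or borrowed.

borrowed

If inherited, *wansomod would pass through all of Ferevar's changes:
Ferevar: *wansomod
  wansomod → wansumod   [pre-nasal raising]
  wansumod → wansumot   [final devoicing]
  wansumot (rule 3 does not apply)
  wansumot → vansumot   [unconditioned shift]
  vansumot (rule 5 does not apply)
  giving Ferevar vansumot.
If borrowed from Rituna 'wansomot' after the early changes, it would undergo only the recent ones:
  rule 4 (unconditioned shift): wansomot → vansomot
  rule 5 (degemination): no change (vansomot)
  ⇒ as a loan: vansomot
Ferevar 'vansomot' matches the loan outcome 'vansomot', not the inherited 'vansumot' — it skipped the early Ferevar changes, so it was borrowed from Rituna.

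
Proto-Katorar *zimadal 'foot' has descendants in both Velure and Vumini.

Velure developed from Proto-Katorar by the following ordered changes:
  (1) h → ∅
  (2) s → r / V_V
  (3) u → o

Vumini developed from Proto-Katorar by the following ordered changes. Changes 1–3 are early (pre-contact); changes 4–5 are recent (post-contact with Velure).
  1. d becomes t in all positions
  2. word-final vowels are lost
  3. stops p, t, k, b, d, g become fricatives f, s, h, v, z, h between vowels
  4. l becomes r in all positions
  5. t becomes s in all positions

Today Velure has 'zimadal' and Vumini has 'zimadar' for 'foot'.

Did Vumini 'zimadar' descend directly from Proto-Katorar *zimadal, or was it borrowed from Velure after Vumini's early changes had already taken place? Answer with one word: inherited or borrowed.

borrowed

If inherited, *zimadal would pass through all of Vumini's changes:
Vumini: start from *zimadal.
  rule 1 (unconditioned shift): zimadal → zimatal
  rule 2: no change — zimatal
  rule 3 (intervocalic lenition): zimatal → zimasal
  rule 4 (unconditioned shift): zimasal → zimasar
  rule 5: no change — zimasar
  ⇒ Vumini zimasar
If borrowed from Velure 'zimadal' after the early changes, it would undergo only the recent ones:
  rule 4 (unconditioned shift): zimadal → zimadar
  rule 5 (unconditioned shift): no change (zimadar)
  ⇒ as a loan: zimadar
Vumini 'zimadar' matches the loan outcome 'zimadar', not the inherited 'zimasar' — it skipped the early Vumini changes, so it was borrowed from Velure.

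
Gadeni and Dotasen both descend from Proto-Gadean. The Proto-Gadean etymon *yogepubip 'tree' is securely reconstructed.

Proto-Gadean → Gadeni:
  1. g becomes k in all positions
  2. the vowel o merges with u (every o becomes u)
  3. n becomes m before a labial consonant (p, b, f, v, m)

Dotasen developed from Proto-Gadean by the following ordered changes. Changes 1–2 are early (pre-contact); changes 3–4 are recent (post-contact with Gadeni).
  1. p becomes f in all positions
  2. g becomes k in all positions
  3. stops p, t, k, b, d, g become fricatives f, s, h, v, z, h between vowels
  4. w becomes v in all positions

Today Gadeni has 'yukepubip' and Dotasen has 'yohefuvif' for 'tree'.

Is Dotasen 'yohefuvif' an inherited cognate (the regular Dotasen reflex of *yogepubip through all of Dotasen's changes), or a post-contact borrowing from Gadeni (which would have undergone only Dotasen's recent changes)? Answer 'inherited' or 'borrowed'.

If inherited, *yogepubip would pass through all of Dotasen's changes:
Dotasen: start from *yogepubip.
  rule 1 (unconditioned shift): yogepubip → yogefubif
  rule 2 (unconditioned shift): yogefubif → yokefubif
  rule 3 (intervocalic lenition): yokefubif → yohefuvif
  rule 4: no change — yohefuvif
  ⇒ Dotasen yohefuvif
If borrowed from Gadeni 'yukepubip' after the early changes, it would undergo only the recent ones:
  rule 3 (intervocalic lenition): yukepubip → yuhefuvip
  rule 4 (unconditioned shift): no change (yuhefuvip)
  ⇒ as a loan: yuhefuvip
Dotasen 'yohefuvif' matches the inherited outcome exactly, so it is an inherited cognate, not a loan.

inherited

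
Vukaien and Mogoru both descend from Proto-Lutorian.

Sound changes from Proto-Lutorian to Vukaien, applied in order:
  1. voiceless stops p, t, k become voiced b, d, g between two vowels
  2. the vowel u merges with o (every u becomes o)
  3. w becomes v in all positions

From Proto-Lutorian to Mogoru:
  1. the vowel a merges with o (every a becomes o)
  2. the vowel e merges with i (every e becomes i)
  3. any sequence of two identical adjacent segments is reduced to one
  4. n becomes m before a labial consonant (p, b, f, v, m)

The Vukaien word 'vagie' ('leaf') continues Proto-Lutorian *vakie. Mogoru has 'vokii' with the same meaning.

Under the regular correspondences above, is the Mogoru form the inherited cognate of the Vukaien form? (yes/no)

no

Derive the expected Mogoru reflex of *vakie:
Mogoru: *vakie
  vakie → vokie   [vowel merger]
  vokie → vokii   [vowel merger]
  vokii → voki   [degemination]
  voki (rule 4 does not apply)
  giving Mogoru voki.
The regular Mogoru reflex would be 'voki', but the attested form is 'vokii'. The correspondence is irregular, so they are not cognates (the Mogoru form has a different source).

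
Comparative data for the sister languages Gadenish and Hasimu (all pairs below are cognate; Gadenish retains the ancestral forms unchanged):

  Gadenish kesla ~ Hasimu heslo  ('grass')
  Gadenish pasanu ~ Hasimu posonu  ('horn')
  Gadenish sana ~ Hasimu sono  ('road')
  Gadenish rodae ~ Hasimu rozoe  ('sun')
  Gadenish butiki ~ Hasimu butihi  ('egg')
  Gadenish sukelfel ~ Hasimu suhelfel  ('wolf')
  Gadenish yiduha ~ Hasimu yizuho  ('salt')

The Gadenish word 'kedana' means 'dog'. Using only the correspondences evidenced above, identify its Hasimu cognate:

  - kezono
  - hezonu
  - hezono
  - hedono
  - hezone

kesla ~ heslo — Gadenish k corresponds to Hasimu h word-initially before a front vowel.
rodae ~ rozoe — Gadenish d corresponds to Hasimu z between vowels (before a back vowel).
pasanu ~ posonu, sana ~ sono — Gadenish a corresponds to Hasimu o after a consonant, before a nasal.
kesla ~ heslo, sana ~ sono — Gadenish a corresponds to Hasimu o word-finally.
Applying these to Gadenish 'kedana':
  kedana → hedana   (k→h word-initially before a front vowel)
  hedana → hezana   (d→z between vowels (before a back vowel))
  hezana → hezona   (a→o after a consonant, before a nasal)
  hezona → hezono   (a→o word-finally)
So the Hasimu cognate is 'hezono'.

hezono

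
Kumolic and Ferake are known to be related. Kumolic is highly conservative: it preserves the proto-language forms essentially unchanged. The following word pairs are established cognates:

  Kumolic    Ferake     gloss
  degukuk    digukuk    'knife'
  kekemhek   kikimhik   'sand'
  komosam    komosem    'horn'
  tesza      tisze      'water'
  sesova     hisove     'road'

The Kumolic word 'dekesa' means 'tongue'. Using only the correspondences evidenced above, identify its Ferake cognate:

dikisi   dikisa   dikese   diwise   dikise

degukuk ~ digukuk, kekemhek ~ kikimhik — Kumolic e corresponds to Ferake i after a consonant, before a consonant other than r, m, n, p, b, f, v.
tesza ~ tisze, sesova ~ hisove — Kumolic a corresponds to Ferake e word-finally.
Applying these to Kumolic 'dekesa':
  dekesa → dikesa   (e→i after a consonant, before a consonant other than r, m, n, p, b, f, v)
  dikesa → dikisa   (e→i after a consonant, before a consonant other than r, m, n, p, b, f, v)
  dikisa → dikise   (a→e word-finally)
So the Ferake cognate is 'dikise'.

dikise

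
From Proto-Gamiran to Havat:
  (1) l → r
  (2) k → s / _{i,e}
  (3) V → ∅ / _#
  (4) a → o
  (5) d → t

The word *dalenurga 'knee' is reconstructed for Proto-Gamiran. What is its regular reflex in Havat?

torenurg

Havat: *dalenurga
  dalenurga → darenurga   [unconditioned shift]
  darenurga (rule 2 does not apply)
  darenurga → darenurg   [apocope]
  darenurg → dorenurg   [vowel merger]
  dorenurg → torenurg   [unconditioned shift]
  giving Havat torenurg.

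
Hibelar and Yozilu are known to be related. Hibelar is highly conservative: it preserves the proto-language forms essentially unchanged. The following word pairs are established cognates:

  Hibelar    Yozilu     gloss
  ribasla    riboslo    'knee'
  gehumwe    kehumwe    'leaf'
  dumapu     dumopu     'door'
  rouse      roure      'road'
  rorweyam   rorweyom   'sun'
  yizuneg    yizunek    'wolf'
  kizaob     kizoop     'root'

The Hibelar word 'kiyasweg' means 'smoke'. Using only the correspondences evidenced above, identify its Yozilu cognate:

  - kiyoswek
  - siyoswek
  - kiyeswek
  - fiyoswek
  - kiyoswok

kiyoswek

ribasla ~ riboslo — Hibelar a corresponds to Yozilu o after a consonant, before a consonant other than r, m, n, p, b, f, v.
yizuneg ~ yizunek — Hibelar g corresponds to Yozilu k word-finally.
Applying these to Hibelar 'kiyasweg':
  kiyasweg → kiyosweg   (a→o after a consonant, before a consonant other than r, m, n, p, b, f, v)
  kiyosweg → kiyoswek   (g→k word-finally)
So the Yozilu cognate is 'kiyoswek'.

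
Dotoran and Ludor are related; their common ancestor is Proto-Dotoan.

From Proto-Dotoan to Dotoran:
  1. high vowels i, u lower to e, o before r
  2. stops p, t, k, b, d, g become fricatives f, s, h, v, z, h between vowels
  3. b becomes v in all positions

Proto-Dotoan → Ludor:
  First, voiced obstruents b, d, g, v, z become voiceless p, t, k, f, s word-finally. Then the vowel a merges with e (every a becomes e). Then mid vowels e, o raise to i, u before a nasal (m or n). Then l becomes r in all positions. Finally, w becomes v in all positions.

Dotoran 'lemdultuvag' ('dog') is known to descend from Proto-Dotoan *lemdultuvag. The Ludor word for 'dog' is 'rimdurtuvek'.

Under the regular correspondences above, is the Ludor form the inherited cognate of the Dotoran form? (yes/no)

Derive the expected Ludor reflex of *lemdultuvag:
Ludor: *lemdultuvag
  lemdultuvag → lemdultuvak   [final devoicing]
  lemdultuvak → lemdultuvek   [vowel merger]
  lemdultuvek → limdultuvek   [pre-nasal raising]
  limdultuvek → rimdurtuvek   [unconditioned shift]
  rimdurtuvek (rule 5 does not apply)
  giving Ludor rimdurtuvek.
Ludor 'rimdurtuvek' matches the regular reflex exactly, so the pair is cognate.

yes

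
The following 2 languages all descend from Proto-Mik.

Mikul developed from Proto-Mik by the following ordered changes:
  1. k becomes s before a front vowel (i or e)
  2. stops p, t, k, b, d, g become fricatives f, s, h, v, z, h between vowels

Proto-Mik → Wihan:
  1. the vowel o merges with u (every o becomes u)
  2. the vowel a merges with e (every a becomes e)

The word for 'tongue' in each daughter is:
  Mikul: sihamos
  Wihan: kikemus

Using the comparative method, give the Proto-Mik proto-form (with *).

Position 1: Mikul has s, Wihan has k. Wihan preserves k here (none of its changes turn any other segment into k), so the proto-segment is *k.
Position 3: Mikul has h, Wihan has k. Wihan preserves k here (none of its changes turn any other segment into k), so the proto-segment is *k.
This points to *kikamos. Verify forward in each daughter:
Mikul: *kikamos > sikamos > sihamos  (by palatalisation, intervocalic lenition)
Wihan: *kikamos > kikamus > kikemus  (by vowel merger, vowel merger)
*kikamos is the unique common source.

*kikamos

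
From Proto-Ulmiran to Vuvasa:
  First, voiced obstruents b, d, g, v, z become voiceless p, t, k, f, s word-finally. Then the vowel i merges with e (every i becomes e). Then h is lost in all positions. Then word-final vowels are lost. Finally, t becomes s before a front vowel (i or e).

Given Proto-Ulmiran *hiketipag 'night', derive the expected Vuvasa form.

Vuvasa: *hiketipag
  hiketipag → hiketipak   [final devoicing]
  hiketipak → heketepak   [vowel merger]
  heketepak → eketepak   [h-loss]
  eketepak (rule 4 does not apply)
  eketepak → ekesepak   [palatalisation]
  giving Vuvasa ekesepak.

ekesepak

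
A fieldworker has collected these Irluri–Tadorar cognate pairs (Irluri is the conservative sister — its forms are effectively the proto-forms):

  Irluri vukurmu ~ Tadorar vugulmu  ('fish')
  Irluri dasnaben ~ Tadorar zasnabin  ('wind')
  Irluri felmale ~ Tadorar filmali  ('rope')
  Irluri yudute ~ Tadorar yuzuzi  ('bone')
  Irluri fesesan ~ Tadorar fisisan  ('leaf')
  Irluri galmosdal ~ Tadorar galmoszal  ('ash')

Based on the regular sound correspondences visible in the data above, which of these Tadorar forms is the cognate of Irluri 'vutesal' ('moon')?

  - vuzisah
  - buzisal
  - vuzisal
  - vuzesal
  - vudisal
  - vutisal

yudute ~ yuzuzi — Irluri t corresponds to Tadorar z between vowels (before a front vowel).
felmale ~ filmali, fesesan ~ fisisan — Irluri e corresponds to Tadorar i after a consonant, before a consonant other than r, m, n, p, b, f, v.
Applying these to Irluri 'vutesal':
  vutesal → vuzesal   (t→z between vowels (before a front vowel))
  vuzesal → vuzisal   (e→i after a consonant, before a consonant other than r, m, n, p, b, f, v)
So the Tadorar cognate is 'vuzisal'.

vuzisal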